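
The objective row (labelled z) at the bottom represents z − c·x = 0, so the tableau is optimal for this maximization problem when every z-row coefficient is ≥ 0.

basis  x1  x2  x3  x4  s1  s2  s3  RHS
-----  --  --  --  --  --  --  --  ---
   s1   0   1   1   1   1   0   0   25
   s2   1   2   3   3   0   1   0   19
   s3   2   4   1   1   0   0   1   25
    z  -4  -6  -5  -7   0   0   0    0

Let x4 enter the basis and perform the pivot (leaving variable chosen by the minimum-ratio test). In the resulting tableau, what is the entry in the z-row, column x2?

Ratio test on column x4 — row 1: 25/1 = 25; row 2: 19/3 = 19/3; row 3: 25/1 = 25. Minimum is 19/3 at row 2 (s2 leaves); pivot element 3.
Divide row 2 by 3; eliminate column x4 from the other rows.
z-row update in column x2: -6 − (-7)·(2/3) = -4/3.

-4/3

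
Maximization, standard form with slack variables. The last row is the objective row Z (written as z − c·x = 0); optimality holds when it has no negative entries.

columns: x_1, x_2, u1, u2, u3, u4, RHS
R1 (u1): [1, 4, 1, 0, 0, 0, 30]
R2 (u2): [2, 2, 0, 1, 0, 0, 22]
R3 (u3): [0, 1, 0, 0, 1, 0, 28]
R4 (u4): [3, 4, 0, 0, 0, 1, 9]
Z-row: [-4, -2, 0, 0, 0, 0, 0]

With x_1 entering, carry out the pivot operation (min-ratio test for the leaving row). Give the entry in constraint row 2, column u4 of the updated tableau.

-2/3

Ratio test on column x_1 — row 1: 30/1 = 30; row 2: 22/2 = 11; row 3: entry 0 ≤ 0; row 4: 9/3 = 3. Minimum is 3 at row 4 (u4 leaves); pivot element 3.
Divide row 4 by 3; eliminate column x_1 from the other rows.
Row 2 update in column u4: 0 − 2·(1/3) = -2/3.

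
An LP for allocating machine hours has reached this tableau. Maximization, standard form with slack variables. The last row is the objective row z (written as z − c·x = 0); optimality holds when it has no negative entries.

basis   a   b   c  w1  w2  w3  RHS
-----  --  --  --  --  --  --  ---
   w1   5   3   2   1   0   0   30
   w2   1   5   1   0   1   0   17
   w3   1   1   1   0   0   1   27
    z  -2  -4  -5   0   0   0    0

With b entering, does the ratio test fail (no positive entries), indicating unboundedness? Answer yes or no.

Column b has positive entries in row(s) 1, 2, 3, so the ratio test bounds it — not unbounded.

no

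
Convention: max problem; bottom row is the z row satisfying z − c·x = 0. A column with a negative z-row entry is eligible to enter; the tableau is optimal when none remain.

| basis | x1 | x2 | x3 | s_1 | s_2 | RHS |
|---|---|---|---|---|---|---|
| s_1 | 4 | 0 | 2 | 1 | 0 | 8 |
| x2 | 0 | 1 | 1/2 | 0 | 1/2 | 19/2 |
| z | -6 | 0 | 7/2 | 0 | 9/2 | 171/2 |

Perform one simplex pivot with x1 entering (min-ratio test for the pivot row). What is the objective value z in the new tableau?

195/2

Ratio test on column x1 — row 1: 8/4 = 2; row 2: entry 0 ≤ 0. Minimum is 2 at row 1 (s_1 leaves); pivot element 4.
Pivot on row 1; the z-row RHS becomes 171/2 − (-6)·2 = 195/2.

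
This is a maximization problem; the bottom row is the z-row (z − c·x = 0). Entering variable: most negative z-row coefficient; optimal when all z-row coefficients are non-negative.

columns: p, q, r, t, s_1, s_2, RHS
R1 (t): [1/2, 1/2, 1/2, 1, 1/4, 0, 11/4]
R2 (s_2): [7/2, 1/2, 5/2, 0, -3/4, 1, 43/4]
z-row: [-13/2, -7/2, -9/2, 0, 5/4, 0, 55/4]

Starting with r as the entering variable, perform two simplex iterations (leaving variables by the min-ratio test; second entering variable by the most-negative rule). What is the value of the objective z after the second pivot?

37

Ratio test on column r — row 1: (11/4)/(1/2) = 11/2; row 2: (43/4)/(5/2) = 43/10. Minimum is 43/10 at row 2 (s_2 leaves); pivot element 5/2.
Pivot on row 2; the z-row RHS becomes 55/4 − (-9/2)·(43/10) = 331/10.
Next entering variable (most negative z-row entry -13/5): q.
Ratio test on column q — row 1: (3/5)/(2/5) = 3/2; row 2: (43/10)/(1/5) = 43/2. Minimum is 3/2 at row 1 (t leaves); pivot element 2/5.
After the second pivot the z-row RHS is 331/10 − (-13/5)·(3/2) = 37.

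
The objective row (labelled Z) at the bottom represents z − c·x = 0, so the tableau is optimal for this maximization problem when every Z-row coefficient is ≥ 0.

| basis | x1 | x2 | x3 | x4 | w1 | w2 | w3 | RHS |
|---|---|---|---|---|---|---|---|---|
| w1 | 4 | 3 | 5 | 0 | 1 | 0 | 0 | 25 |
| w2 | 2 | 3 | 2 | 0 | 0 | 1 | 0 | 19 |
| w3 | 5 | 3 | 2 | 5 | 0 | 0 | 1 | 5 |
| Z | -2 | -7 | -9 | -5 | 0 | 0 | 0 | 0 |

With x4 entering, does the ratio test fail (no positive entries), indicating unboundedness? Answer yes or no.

Column x4 has positive entries in row(s) 3, so the ratio test bounds it — not unbounded.

no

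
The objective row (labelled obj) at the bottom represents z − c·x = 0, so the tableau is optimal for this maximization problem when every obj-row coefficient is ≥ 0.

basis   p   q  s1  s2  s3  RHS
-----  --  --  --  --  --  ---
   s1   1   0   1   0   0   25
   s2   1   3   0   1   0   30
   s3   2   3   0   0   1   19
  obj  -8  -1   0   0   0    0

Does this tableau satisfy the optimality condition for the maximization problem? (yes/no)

no

The obj-row has a negative entry -8 in column p, so it is not optimal.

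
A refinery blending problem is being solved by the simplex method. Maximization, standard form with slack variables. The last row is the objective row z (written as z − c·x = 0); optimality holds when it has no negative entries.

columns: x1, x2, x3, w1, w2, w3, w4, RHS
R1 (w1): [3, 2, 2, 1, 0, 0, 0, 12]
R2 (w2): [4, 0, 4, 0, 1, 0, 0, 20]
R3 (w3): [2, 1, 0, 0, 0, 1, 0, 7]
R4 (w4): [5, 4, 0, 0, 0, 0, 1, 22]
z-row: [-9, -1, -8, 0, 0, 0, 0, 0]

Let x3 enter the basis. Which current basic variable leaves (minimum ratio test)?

w2

Column x3 entries and ratios — w1: 12/2 = 6; w2: 20/4 = 5; w3: 0 ≤ 0, skip; w4: 0 ≤ 0, skip.
Smallest ratio is 5 in the row of w2, so w2 leaves.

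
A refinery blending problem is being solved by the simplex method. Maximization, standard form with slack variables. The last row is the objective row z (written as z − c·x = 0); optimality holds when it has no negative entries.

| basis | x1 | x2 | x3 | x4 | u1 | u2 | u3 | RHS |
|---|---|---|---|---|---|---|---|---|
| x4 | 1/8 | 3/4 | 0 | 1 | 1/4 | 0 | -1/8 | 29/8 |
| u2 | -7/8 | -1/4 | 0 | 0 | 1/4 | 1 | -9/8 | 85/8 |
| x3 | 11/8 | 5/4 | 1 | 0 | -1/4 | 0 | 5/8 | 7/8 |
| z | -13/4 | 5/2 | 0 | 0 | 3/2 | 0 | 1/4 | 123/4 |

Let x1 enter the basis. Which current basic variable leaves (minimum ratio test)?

Column x1 entries and ratios — x4: (29/8)/(1/8) = 29; u2: -7/8 ≤ 0, skip; x3: (7/8)/(11/8) = 7/11.
Smallest ratio is 7/11 in the row of x3, so x3 leaves.

x3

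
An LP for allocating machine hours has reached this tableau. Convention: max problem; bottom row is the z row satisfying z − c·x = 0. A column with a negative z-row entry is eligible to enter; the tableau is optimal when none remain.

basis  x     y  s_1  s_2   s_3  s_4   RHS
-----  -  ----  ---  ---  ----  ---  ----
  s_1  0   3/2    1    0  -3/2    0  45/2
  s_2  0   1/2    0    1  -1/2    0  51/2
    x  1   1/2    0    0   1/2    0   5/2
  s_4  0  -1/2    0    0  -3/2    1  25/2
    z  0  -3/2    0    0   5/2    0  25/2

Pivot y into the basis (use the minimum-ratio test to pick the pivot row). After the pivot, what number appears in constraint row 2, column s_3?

-1

Ratio test on column y — row 1: (45/2)/(3/2) = 15; row 2: (51/2)/(1/2) = 51; row 3: (5/2)/(1/2) = 5; row 4: entry -1/2 ≤ 0. Minimum is 5 at row 3 (x leaves); pivot element 1/2.
Divide row 3 by 1/2; eliminate column y from the other rows.
Row 2 update in column s_3: -1/2 − (1/2)·1 = -1.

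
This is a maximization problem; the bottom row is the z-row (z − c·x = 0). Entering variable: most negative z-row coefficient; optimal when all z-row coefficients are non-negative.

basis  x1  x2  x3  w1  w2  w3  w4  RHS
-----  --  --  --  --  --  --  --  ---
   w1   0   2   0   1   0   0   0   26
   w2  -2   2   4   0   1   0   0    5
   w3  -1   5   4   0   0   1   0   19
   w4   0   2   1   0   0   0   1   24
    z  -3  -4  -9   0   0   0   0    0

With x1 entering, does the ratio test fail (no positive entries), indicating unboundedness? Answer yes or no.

yes

Every constraint-row entry in column x1 is ≤ 0, so increasing x1 is unbounded.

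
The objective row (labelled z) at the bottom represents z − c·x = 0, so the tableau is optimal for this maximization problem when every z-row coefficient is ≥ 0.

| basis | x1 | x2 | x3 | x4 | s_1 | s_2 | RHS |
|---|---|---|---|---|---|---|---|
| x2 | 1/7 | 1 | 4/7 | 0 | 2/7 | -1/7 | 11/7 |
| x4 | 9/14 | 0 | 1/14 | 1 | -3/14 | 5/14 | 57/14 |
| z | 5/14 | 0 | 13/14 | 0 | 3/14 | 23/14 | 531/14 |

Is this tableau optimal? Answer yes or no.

Every z-row coefficient is ≥ 0, so the tableau is optimal.

yes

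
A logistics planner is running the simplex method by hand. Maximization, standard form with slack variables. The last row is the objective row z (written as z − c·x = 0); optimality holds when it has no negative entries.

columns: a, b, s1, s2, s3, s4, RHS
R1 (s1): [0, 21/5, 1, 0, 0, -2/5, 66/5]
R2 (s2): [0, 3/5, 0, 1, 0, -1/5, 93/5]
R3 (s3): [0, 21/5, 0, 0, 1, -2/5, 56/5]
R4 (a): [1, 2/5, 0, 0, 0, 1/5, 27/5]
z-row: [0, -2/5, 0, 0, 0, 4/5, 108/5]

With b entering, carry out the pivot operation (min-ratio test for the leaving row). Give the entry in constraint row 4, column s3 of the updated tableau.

Ratio test on column b — row 1: (66/5)/(21/5) = 22/7; row 2: (93/5)/(3/5) = 31; row 3: (56/5)/(21/5) = 8/3; row 4: (27/5)/(2/5) = 27/2. Minimum is 8/3 at row 3 (s3 leaves); pivot element 21/5.
Divide row 3 by 21/5; eliminate column b from the other rows.
Row 4 update in column s3: 0 − (2/5)·(5/21) = -2/21.

-2/21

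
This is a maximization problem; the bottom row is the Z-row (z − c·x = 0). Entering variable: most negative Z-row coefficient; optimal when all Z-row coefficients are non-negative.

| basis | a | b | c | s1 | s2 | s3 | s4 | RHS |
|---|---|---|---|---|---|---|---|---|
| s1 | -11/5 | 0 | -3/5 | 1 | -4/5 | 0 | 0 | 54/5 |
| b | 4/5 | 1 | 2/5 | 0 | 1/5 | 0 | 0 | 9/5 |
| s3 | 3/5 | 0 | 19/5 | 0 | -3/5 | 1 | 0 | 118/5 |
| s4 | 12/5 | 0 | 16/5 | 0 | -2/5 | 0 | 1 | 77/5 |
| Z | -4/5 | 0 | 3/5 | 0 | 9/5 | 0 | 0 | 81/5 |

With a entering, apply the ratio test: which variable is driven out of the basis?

Column a entries and ratios — s1: -11/5 ≤ 0, skip; b: (9/5)/(4/5) = 9/4; s3: (118/5)/(3/5) = 118/3; s4: (77/5)/(12/5) = 77/12.
Smallest ratio is 9/4 in the row of b, so b leaves.

b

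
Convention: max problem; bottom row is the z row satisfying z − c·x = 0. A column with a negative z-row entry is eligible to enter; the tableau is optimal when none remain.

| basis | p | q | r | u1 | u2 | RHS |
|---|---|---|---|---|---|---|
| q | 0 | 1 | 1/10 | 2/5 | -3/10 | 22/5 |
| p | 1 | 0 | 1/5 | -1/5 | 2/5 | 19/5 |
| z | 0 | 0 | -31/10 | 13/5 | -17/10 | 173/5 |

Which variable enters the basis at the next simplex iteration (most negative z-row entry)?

Negative z-row entries: r: -31/10, u2: -17/10.
The most negative is -31/10 in column r, so r enters.

r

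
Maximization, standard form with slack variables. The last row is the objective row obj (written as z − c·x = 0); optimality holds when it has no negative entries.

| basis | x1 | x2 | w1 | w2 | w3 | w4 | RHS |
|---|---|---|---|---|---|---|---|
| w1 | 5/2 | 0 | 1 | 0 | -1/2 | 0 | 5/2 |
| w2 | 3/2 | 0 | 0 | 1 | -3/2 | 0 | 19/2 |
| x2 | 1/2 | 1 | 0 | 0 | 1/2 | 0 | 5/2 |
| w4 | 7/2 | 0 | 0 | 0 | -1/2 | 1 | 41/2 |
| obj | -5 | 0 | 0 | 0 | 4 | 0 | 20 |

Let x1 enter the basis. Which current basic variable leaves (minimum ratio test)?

Column x1 entries and ratios — w1: (5/2)/(5/2) = 1; w2: (19/2)/(3/2) = 19/3; x2: (5/2)/(1/2) = 5; w4: (41/2)/(7/2) = 41/7.
Smallest ratio is 1 in the row of w1, so w1 leaves.

w1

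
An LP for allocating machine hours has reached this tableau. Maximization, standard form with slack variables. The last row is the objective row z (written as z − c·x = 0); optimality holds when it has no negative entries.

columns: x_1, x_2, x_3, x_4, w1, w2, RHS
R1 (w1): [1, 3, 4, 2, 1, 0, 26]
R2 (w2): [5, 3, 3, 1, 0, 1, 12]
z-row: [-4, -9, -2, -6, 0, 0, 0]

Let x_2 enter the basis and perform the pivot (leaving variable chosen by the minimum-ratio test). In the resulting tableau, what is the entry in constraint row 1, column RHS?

Ratio test on column x_2 — row 1: 26/3 = 26/3; row 2: 12/3 = 4. Minimum is 4 at row 2 (w2 leaves); pivot element 3.
Divide row 2 by 3; eliminate column x_2 from the other rows.
Row 1 update in column RHS: 26 − 3·4 = 14.

14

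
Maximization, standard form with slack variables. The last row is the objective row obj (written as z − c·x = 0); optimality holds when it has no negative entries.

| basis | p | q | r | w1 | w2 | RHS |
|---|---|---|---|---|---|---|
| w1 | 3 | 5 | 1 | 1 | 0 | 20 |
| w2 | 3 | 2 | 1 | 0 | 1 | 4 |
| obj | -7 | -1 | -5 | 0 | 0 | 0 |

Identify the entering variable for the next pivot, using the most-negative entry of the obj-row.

p

Negative obj-row entries: p: -7, q: -1, r: -5.
The most negative is -7 in column p, so p enters.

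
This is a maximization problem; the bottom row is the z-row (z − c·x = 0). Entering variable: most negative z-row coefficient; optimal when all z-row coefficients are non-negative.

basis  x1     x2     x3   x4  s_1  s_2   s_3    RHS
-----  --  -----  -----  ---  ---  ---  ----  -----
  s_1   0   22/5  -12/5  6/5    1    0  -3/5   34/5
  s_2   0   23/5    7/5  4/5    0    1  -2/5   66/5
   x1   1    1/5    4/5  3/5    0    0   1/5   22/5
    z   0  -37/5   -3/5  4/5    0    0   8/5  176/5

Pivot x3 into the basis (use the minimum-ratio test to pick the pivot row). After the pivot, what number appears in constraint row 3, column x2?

1/4

Ratio test on column x3 — row 1: entry -12/5 ≤ 0; row 2: (66/5)/(7/5) = 66/7; row 3: (22/5)/(4/5) = 11/2. Minimum is 11/2 at row 3 (x1 leaves); pivot element 4/5.
Divide row 3 by 4/5; eliminate column x3 from the other rows.
In the new row 3, the x2 entry is the old entry divided by the pivot: (1/5)/(4/5) = 1/4.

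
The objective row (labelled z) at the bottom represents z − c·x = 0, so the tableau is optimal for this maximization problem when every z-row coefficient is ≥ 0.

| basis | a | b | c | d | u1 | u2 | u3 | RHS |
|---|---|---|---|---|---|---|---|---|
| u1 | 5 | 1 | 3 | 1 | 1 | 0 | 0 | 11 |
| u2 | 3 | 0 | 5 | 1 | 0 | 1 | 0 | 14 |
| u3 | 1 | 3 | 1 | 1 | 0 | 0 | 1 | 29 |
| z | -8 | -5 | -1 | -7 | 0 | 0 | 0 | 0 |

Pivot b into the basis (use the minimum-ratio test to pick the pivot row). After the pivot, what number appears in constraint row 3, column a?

1/3

Ratio test on column b — row 1: 11/1 = 11; row 2: entry 0 ≤ 0; row 3: 29/3 = 29/3. Minimum is 29/3 at row 3 (u3 leaves); pivot element 3.
Divide row 3 by 3; eliminate column b from the other rows.
In the new row 3, the a entry is the old entry divided by the pivot: 1/3 = 1/3.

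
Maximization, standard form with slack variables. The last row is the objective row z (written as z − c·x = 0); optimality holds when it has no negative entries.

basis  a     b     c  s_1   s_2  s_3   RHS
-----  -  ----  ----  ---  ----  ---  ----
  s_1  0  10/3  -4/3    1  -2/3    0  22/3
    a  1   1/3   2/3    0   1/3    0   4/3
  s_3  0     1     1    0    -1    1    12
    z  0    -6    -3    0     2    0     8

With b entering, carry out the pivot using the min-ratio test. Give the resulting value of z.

Ratio test on column b — row 1: (22/3)/(10/3) = 11/5; row 2: (4/3)/(1/3) = 4; row 3: 12/1 = 12. Minimum is 11/5 at row 1 (s_1 leaves); pivot element 10/3.
Pivot on row 1; the z-row RHS becomes 8 − (-6)·(11/5) = 106/5.

106/5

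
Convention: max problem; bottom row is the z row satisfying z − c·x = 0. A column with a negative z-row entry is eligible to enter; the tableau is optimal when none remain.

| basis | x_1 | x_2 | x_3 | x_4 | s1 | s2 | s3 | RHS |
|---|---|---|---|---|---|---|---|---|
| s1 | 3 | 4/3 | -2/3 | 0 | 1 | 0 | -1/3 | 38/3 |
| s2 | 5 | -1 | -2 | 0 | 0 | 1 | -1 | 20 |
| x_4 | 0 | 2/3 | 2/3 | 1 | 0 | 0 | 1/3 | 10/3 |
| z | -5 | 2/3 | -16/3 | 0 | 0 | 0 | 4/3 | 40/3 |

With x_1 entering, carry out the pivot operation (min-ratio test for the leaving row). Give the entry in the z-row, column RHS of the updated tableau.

Ratio test on column x_1 — row 1: (38/3)/3 = 38/9; row 2: 20/5 = 4; row 3: entry 0 ≤ 0. Minimum is 4 at row 2 (s2 leaves); pivot element 5.
Divide row 2 by 5; eliminate column x_1 from the other rows.
z-row update in column RHS: 40/3 − (-5)·4 = 100/3.

100/3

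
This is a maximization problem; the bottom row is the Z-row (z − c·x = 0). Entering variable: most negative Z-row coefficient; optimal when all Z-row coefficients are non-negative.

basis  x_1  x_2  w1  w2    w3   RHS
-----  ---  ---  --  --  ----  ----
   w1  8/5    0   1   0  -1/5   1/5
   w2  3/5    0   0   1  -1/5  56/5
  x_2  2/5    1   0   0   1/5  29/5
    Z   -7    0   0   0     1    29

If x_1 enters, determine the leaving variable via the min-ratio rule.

Column x_1 entries and ratios — w1: (1/5)/(8/5) = 1/8; w2: (56/5)/(3/5) = 56/3; x_2: (29/5)/(2/5) = 29/2.
Smallest ratio is 1/8 in the row of w1, so w1 leaves.

w1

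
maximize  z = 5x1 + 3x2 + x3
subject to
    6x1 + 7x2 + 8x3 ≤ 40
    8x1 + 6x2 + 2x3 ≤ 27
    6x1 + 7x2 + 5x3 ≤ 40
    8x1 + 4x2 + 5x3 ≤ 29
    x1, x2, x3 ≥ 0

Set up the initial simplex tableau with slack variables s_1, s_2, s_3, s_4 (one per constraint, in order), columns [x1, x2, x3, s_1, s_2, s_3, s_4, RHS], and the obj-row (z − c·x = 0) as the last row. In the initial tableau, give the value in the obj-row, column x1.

The obj-row carries the negated objective coefficients: the x1 entry is -5.

-5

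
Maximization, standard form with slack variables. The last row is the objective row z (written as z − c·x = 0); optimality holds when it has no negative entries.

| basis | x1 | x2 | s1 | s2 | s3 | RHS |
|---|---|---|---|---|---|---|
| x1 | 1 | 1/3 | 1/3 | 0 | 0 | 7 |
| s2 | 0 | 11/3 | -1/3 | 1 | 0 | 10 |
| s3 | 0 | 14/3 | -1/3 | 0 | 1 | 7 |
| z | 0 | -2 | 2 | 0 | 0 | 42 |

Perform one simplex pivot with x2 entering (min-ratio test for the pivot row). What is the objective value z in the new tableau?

Ratio test on column x2 — row 1: 7/(1/3) = 21; row 2: 10/(11/3) = 30/11; row 3: 7/(14/3) = 3/2. Minimum is 3/2 at row 3 (s3 leaves); pivot element 14/3.
Pivot on row 3; the z-row RHS becomes 42 − (-2)·(3/2) = 45.

45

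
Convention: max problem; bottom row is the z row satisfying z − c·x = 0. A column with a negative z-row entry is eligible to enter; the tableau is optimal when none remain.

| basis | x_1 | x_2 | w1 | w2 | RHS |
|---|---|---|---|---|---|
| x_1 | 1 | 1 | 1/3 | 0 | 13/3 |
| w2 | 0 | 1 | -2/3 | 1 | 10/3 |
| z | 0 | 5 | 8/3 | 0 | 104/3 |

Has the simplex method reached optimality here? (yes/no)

yes

Every z-row coefficient is ≥ 0, so the tableau is optimal.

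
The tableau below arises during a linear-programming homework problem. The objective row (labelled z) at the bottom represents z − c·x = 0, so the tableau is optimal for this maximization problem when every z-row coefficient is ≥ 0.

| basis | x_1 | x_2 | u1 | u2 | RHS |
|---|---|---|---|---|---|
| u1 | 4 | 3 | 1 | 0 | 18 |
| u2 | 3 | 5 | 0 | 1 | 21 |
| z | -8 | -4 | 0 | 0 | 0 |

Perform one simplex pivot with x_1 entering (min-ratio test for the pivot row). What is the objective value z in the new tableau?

36

Ratio test on column x_1 — row 1: 18/4 = 9/2; row 2: 21/3 = 7. Minimum is 9/2 at row 1 (u1 leaves); pivot element 4.
Pivot on row 1; the z-row RHS becomes 0 − (-8)·(9/2) = 36.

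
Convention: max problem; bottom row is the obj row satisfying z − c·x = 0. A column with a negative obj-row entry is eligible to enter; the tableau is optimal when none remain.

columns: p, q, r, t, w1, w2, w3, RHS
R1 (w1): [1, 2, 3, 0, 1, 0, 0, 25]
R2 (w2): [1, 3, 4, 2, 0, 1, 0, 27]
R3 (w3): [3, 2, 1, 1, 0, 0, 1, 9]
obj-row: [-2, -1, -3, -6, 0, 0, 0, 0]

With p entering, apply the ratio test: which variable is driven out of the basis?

w3

Column p entries and ratios — w1: 25/1 = 25; w2: 27/1 = 27; w3: 9/3 = 3.
Smallest ratio is 3 in the row of w3, so w3 leaves.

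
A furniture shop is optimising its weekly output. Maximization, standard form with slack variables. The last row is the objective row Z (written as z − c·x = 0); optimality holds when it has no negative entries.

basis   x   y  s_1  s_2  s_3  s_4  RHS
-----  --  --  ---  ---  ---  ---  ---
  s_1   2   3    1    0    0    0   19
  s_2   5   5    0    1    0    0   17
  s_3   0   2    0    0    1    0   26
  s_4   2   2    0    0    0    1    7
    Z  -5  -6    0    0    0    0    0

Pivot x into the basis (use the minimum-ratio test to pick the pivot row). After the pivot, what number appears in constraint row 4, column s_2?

-2/5

Ratio test on column x — row 1: 19/2 = 19/2; row 2: 17/5 = 17/5; row 3: entry 0 ≤ 0; row 4: 7/2 = 7/2. Minimum is 17/5 at row 2 (s_2 leaves); pivot element 5.
Divide row 2 by 5; eliminate column x from the other rows.
Row 4 update in column s_2: 0 − 2·(1/5) = -2/5.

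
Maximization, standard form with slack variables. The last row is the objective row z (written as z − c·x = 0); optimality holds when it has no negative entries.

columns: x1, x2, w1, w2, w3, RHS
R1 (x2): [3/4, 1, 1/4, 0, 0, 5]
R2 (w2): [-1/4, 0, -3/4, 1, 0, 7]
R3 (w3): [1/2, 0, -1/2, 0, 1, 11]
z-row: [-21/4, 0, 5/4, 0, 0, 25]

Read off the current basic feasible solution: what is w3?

w3 is basic (row 3); its value is the RHS of that row, 11.

11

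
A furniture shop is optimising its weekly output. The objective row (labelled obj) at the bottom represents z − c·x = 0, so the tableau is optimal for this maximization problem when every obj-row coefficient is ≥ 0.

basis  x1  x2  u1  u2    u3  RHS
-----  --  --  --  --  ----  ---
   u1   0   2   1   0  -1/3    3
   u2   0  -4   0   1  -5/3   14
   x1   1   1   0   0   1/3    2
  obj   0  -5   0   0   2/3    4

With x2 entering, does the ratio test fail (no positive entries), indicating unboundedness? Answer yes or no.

no

Column x2 has positive entries in row(s) 1, 3, so the ratio test bounds it — not unbounded.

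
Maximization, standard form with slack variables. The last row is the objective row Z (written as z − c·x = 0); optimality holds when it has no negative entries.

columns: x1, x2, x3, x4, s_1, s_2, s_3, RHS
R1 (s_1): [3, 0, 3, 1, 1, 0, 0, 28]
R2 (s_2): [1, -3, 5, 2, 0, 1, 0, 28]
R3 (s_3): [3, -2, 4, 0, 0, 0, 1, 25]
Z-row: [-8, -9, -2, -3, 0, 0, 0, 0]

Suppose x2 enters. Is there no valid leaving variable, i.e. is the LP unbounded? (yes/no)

yes

Every constraint-row entry in column x2 is ≤ 0, so increasing x2 is unbounded.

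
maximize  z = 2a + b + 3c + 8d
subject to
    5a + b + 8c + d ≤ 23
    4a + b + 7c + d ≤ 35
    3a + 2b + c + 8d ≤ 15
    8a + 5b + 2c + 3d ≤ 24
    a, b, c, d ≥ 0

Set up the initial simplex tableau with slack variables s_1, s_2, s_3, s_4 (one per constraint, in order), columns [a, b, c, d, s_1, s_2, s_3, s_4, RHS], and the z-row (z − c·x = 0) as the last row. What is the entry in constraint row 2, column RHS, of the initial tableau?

The RHS of constraint 2 is b_2 = 35.

35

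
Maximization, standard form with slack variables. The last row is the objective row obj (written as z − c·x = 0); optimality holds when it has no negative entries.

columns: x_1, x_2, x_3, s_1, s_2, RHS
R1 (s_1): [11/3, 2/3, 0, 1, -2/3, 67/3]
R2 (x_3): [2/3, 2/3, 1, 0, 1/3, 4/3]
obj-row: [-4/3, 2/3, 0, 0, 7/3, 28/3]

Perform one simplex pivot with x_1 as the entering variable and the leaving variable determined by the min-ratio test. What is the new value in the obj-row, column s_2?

Ratio test on column x_1 — row 1: (67/3)/(11/3) = 67/11; row 2: (4/3)/(2/3) = 2. Minimum is 2 at row 2 (x_3 leaves); pivot element 2/3.
Divide row 2 by 2/3; eliminate column x_1 from the other rows.
obj-row update in column s_2: 7/3 − (-4/3)·(1/2) = 3.

3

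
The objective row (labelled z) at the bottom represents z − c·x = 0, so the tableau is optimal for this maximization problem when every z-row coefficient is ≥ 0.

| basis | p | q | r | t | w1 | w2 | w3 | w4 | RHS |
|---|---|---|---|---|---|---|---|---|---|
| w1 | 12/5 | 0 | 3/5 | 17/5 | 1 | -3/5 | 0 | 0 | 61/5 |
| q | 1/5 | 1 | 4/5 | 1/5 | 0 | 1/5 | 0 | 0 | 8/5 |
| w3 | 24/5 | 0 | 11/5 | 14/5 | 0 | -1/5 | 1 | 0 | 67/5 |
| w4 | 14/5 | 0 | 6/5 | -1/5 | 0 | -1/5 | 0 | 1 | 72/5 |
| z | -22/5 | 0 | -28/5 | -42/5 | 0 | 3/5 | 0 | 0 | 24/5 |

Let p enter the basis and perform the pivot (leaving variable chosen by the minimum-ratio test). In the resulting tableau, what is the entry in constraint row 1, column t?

2

Ratio test on column p — row 1: (61/5)/(12/5) = 61/12; row 2: (8/5)/(1/5) = 8; row 3: (67/5)/(24/5) = 67/24; row 4: (72/5)/(14/5) = 36/7. Minimum is 67/24 at row 3 (w3 leaves); pivot element 24/5.
Divide row 3 by 24/5; eliminate column p from the other rows.
Row 1 update in column t: 17/5 − (12/5)·(7/12) = 2.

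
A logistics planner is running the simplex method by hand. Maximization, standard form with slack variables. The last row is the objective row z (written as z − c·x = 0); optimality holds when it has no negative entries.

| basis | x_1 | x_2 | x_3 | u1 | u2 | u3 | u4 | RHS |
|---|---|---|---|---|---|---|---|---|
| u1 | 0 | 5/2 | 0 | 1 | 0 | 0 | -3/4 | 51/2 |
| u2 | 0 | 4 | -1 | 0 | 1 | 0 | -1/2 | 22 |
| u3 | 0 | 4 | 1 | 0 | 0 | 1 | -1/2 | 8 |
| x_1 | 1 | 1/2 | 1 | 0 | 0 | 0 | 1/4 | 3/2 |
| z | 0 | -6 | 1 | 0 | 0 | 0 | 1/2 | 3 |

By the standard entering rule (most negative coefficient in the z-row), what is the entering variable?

x_2

Negative z-row entries: x_2: -6.
The most negative is -6 in column x_2, so x_2 enters.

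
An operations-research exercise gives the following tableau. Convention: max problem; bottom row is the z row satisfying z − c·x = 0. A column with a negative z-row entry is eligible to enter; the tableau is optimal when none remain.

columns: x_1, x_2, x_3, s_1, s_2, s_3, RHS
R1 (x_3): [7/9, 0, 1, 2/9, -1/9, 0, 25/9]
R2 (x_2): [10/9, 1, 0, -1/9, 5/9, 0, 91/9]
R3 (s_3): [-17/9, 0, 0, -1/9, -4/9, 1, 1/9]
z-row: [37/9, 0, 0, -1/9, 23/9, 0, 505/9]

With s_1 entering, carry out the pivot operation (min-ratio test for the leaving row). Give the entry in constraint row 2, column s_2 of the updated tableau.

1/2

Ratio test on column s_1 — row 1: (25/9)/(2/9) = 25/2; row 2: entry -1/9 ≤ 0; row 3: entry -1/9 ≤ 0. Minimum is 25/2 at row 1 (x_3 leaves); pivot element 2/9.
Divide row 1 by 2/9; eliminate column s_1 from the other rows.
Row 2 update in column s_2: 5/9 − (-1/9)·(-1/2) = 1/2.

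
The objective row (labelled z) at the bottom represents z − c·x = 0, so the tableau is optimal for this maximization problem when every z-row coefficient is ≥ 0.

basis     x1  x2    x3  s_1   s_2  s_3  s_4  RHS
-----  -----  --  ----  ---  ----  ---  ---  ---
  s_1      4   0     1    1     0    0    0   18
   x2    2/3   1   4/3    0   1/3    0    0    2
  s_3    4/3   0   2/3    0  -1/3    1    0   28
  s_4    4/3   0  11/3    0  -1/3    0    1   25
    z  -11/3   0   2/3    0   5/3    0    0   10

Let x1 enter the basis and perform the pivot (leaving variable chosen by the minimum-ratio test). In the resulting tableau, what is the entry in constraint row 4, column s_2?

-1

Ratio test on column x1 — row 1: 18/4 = 9/2; row 2: 2/(2/3) = 3; row 3: 28/(4/3) = 21; row 4: 25/(4/3) = 75/4. Minimum is 3 at row 2 (x2 leaves); pivot element 2/3.
Divide row 2 by 2/3; eliminate column x1 from the other rows.
Row 4 update in column s_2: -1/3 − (4/3)·(1/2) = -1.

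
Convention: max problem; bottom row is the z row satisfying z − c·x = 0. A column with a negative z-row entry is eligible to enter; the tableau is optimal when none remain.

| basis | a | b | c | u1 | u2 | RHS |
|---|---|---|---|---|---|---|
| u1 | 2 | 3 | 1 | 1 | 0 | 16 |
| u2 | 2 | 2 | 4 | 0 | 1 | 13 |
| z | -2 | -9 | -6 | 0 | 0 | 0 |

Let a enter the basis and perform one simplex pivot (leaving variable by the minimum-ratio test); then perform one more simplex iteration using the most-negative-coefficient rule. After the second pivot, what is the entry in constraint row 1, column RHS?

3

Ratio test on column a — row 1: 16/2 = 8; row 2: 13/2 = 13/2. Minimum is 13/2 at row 2 (u2 leaves); pivot element 2.
Divide row 2 by 2; eliminate column a from the other rows.
Second iteration: most negative z-row entry is -7 in column b, so b enters.
Ratio test on column b — row 1: 3/1 = 3; row 2: (13/2)/1 = 13/2. Minimum is 3 at row 1 (u1 leaves); pivot element 1.
Divide row 1 by 1; eliminate column b from the other rows.
After both pivots, the entry at constraint row 1, column RHS is 3.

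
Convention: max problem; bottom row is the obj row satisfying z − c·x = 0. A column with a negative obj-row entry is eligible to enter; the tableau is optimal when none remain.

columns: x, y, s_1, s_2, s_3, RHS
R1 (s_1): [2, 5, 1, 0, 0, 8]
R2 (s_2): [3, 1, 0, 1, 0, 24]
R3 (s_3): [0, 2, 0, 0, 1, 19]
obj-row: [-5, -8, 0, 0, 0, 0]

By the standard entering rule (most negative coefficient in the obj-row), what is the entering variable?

Negative obj-row entries: x: -5, y: -8.
The most negative is -8 in column y, so y enters.

y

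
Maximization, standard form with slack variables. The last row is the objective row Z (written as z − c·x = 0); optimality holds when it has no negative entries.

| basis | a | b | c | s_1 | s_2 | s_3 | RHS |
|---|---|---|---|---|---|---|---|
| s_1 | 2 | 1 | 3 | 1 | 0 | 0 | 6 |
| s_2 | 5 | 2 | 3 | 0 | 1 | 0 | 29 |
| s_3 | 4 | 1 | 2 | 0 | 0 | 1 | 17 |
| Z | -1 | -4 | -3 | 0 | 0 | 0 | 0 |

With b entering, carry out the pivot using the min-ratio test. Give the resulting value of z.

24

Ratio test on column b — row 1: 6/1 = 6; row 2: 29/2 = 29/2; row 3: 17/1 = 17. Minimum is 6 at row 1 (s_1 leaves); pivot element 1.
Pivot on row 1; the Z-row RHS becomes 0 − (-4)·6 = 24.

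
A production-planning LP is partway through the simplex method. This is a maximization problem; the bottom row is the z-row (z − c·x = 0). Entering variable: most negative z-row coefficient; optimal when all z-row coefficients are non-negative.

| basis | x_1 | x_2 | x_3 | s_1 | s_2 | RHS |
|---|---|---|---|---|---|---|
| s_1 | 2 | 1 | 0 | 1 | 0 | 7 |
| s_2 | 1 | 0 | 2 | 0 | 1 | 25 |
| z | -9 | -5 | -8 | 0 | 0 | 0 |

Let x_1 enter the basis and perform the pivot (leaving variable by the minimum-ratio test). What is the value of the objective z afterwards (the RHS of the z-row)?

Ratio test on column x_1 — row 1: 7/2 = 7/2; row 2: 25/1 = 25. Minimum is 7/2 at row 1 (s_1 leaves); pivot element 2.
Pivot on row 1; the z-row RHS becomes 0 − (-9)·(7/2) = 63/2.

63/2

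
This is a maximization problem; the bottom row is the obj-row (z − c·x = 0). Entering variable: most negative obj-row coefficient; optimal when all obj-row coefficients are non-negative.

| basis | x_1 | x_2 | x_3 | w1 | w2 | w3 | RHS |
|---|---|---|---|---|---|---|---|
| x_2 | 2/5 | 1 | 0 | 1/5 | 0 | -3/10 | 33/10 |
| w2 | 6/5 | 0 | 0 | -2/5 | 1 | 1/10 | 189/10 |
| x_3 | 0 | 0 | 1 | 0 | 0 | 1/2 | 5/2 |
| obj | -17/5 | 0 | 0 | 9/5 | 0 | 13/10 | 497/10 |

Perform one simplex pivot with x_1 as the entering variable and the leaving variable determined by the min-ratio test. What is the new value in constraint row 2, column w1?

Ratio test on column x_1 — row 1: (33/10)/(2/5) = 33/4; row 2: (189/10)/(6/5) = 63/4; row 3: entry 0 ≤ 0. Minimum is 33/4 at row 1 (x_2 leaves); pivot element 2/5.
Divide row 1 by 2/5; eliminate column x_1 from the other rows.
Row 2 update in column w1: -2/5 − (6/5)·(1/2) = -1.

-1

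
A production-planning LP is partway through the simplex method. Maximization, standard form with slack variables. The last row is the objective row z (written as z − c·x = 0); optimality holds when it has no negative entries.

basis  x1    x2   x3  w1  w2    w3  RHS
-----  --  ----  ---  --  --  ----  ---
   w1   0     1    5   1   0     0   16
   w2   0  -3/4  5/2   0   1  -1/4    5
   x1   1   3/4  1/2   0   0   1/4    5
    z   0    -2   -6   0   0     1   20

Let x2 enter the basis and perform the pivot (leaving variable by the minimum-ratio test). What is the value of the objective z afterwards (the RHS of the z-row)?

100/3

Ratio test on column x2 — row 1: 16/1 = 16; row 2: entry -3/4 ≤ 0; row 3: 5/(3/4) = 20/3. Minimum is 20/3 at row 3 (x1 leaves); pivot element 3/4.
Pivot on row 3; the z-row RHS becomes 20 − (-2)·(20/3) = 100/3.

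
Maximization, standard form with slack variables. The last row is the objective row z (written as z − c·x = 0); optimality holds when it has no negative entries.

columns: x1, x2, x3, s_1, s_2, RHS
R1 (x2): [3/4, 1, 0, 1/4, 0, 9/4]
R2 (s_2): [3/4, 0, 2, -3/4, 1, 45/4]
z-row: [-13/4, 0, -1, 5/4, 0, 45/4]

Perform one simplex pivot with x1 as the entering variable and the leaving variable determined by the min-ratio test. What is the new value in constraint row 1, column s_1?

Ratio test on column x1 — row 1: (9/4)/(3/4) = 3; row 2: (45/4)/(3/4) = 15. Minimum is 3 at row 1 (x2 leaves); pivot element 3/4.
Divide row 1 by 3/4; eliminate column x1 from the other rows.
In the new row 1, the s_1 entry is the old entry divided by the pivot: (1/4)/(3/4) = 1/3.

1/3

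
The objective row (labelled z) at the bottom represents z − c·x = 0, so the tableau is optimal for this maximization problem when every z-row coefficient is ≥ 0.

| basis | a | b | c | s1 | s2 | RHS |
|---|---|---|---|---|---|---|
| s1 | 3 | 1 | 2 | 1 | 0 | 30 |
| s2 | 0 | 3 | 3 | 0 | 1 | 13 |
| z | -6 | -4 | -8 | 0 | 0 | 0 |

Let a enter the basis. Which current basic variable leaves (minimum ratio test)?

s1

Column a entries and ratios — s1: 30/3 = 10; s2: 0 ≤ 0, skip.
Smallest ratio is 10 in the row of s1, so s1 leaves.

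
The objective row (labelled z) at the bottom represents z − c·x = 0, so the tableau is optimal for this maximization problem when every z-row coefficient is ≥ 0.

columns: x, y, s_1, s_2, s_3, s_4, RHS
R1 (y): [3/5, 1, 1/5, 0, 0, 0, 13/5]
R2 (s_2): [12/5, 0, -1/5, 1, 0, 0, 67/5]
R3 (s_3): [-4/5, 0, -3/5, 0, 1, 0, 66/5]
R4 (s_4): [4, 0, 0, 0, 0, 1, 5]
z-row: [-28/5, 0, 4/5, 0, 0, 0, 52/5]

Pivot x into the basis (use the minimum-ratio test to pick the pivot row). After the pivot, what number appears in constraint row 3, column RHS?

Ratio test on column x — row 1: (13/5)/(3/5) = 13/3; row 2: (67/5)/(12/5) = 67/12; row 3: entry -4/5 ≤ 0; row 4: 5/4 = 5/4. Minimum is 5/4 at row 4 (s_4 leaves); pivot element 4.
Divide row 4 by 4; eliminate column x from the other rows.
Row 3 update in column RHS: 66/5 − (-4/5)·(5/4) = 71/5.

71/5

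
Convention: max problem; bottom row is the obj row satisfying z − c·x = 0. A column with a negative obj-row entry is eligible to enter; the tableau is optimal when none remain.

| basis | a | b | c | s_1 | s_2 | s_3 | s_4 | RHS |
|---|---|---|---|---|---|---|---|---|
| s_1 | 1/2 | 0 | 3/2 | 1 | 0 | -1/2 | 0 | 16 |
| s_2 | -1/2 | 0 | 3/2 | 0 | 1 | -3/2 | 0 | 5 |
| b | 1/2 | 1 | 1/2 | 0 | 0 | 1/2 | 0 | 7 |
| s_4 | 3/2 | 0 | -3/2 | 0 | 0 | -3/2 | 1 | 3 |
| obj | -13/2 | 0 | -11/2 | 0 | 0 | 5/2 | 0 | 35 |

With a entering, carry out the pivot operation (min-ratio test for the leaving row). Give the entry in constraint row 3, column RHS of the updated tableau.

Ratio test on column a — row 1: 16/(1/2) = 32; row 2: entry -1/2 ≤ 0; row 3: 7/(1/2) = 14; row 4: 3/(3/2) = 2. Minimum is 2 at row 4 (s_4 leaves); pivot element 3/2.
Divide row 4 by 3/2; eliminate column a from the other rows.
Row 3 update in column RHS: 7 − (1/2)·2 = 6.

6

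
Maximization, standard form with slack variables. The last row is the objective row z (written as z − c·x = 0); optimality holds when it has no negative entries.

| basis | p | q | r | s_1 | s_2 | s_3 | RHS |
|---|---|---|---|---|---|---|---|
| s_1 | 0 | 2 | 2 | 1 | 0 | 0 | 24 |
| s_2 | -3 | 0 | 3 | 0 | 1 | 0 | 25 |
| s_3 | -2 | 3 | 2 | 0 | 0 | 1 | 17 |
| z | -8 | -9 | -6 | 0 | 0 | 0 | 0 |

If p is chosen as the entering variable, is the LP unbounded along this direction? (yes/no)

Every constraint-row entry in column p is ≤ 0, so increasing p is unbounded.

yes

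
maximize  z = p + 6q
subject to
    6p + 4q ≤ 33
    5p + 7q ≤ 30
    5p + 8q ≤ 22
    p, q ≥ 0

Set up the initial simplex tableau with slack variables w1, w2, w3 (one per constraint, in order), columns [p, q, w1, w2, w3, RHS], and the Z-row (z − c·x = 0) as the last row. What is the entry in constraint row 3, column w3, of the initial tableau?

Slack w3 belongs to constraint 3; its column is the unit vector e_3, so the entry in row 3 is 1.

1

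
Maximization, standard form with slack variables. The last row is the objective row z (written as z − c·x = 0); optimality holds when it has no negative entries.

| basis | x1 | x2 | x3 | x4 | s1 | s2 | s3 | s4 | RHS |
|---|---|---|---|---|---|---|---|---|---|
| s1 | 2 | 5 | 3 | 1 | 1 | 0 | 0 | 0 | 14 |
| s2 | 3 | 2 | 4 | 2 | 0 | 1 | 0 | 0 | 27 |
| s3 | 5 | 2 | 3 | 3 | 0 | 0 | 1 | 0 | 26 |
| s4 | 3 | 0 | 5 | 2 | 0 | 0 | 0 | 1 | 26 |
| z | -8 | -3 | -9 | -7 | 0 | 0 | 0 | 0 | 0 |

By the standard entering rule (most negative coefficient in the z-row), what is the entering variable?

x3

Negative z-row entries: x1: -8, x2: -3, x3: -9, x4: -7.
The most negative is -9 in column x3, so x3 enters.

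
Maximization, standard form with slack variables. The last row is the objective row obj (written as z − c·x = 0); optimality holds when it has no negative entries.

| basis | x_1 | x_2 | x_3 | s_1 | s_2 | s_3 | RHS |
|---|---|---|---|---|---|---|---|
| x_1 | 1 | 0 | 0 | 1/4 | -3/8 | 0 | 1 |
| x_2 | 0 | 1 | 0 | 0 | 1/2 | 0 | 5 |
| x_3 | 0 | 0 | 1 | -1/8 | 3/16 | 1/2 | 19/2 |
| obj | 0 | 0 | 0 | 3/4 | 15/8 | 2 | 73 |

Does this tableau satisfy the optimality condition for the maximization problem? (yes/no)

Every obj-row coefficient is ≥ 0, so the tableau is optimal.

yes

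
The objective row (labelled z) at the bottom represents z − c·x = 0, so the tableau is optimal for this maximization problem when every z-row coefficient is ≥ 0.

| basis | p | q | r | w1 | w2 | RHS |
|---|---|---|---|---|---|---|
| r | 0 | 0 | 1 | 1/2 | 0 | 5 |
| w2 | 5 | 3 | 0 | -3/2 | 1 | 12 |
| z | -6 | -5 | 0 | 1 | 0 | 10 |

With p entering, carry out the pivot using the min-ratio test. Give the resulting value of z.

Ratio test on column p — row 1: entry 0 ≤ 0; row 2: 12/5 = 12/5. Minimum is 12/5 at row 2 (w2 leaves); pivot element 5.
Pivot on row 2; the z-row RHS becomes 10 − (-6)·(12/5) = 122/5.

122/5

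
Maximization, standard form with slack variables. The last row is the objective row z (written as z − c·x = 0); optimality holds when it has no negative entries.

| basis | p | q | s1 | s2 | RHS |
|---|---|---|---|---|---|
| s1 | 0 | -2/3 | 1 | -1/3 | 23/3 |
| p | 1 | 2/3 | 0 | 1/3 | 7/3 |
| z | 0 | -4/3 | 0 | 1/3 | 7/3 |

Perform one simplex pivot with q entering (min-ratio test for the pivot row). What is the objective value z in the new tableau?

7

Ratio test on column q — row 1: entry -2/3 ≤ 0; row 2: (7/3)/(2/3) = 7/2. Minimum is 7/2 at row 2 (p leaves); pivot element 2/3.
Pivot on row 2; the z-row RHS becomes 7/3 − (-4/3)·(7/2) = 7.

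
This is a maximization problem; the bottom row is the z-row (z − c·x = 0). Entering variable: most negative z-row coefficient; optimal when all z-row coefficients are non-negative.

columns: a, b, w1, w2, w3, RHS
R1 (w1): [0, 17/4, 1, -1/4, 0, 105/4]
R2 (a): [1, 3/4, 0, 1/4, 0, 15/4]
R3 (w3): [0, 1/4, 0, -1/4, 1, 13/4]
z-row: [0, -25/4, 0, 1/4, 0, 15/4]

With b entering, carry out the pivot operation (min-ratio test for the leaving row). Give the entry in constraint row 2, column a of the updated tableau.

Ratio test on column b — row 1: (105/4)/(17/4) = 105/17; row 2: (15/4)/(3/4) = 5; row 3: (13/4)/(1/4) = 13. Minimum is 5 at row 2 (a leaves); pivot element 3/4.
Divide row 2 by 3/4; eliminate column b from the other rows.
In the new row 2, the a entry is the old entry divided by the pivot: 1/(3/4) = 4/3.

4/3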